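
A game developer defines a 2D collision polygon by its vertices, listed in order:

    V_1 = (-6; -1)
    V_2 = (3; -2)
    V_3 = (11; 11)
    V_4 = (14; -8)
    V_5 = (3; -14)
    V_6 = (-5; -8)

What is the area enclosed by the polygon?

Apply the shoelace formula: 2A = Σ (x_i·y_{i+1} − x_{i+1}·y_i), indices taken mod 6.
Σ = (15) + (55) + (-242) + (-172) + (-94) + (-43) = -481
Area = |Σ|/2 = 240.5.

240.5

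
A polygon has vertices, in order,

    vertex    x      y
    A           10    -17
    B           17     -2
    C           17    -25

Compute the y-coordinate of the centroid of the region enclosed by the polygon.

-44/3

Apply the shoelace formula. First the cross-terms c_i = x_i·y_{i+1} − x_{i+1}·y_i:
  269, -391, -39  ⇒  2A = -161, A = -80.5.
Then Σ (y_i + y_{i+1})·c_i = 7084, so ȳ = 7084 / (6·(-80.5)) = -44/3.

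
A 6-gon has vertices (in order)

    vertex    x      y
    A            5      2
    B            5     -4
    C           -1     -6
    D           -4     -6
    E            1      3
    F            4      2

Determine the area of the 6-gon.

50

Σ = (-30) + (-34) + (-18) + (-6) + (-10) + (-2) = -100
Area = |Σ|/2 = 50.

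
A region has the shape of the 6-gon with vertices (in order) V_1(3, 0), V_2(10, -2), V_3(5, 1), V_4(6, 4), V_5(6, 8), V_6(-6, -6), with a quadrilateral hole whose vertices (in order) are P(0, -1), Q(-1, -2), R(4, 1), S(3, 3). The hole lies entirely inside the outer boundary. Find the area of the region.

Outer boundary:
V_1→V_2: (3)(-2) − (10)(0) = -6
V_2→V_3: (10)(1) − (5)(-2) = 20
V_3→V_4: (5)(4) − (6)(1) = 14
V_4→V_5: (6)(8) − (6)(4) = 24
V_5→V_6: (6)(-6) − (-6)(8) = 12
V_6→V_1: (-6)(0) − (3)(-6) = 18
Σ = 82
Area = |Σ|/2 = 41.
Hole:
Apply the shoelace (surveyor's) formula: 2A = Σ (x_i·y_{i+1} − x_{i+1}·y_i), indices taken mod 4.
Σ = (-1) + (7) + (9) + (-3) = 12
Area = |Σ|/2 = 6.
Net area = 41 − 6 = 35.

35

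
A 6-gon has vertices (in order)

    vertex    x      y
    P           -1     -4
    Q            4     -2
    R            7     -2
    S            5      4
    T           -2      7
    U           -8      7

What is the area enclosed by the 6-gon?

Cross-terms: 18, 6, 38, 43, 42, 39  ⇒  Σ = 186
Area = |Σ|/2 = 93.

93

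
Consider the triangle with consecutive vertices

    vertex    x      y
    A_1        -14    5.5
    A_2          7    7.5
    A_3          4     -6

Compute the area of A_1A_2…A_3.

138.75

Cross-terms: -143.5, -72, -62  ⇒  Σ = -277.5
Area = |Σ|/2 = 138.75.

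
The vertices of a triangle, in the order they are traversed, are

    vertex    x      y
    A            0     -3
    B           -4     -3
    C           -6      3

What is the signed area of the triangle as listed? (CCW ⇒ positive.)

-12

Apply the shoelace (surveyor's) formula: 2A = Σ (x_i·y_{i+1} − x_{i+1}·y_i), indices taken mod 3.
Cross-terms: -12, -30, 18  ⇒  Σ = -24
Signed area = Σ/2 = -12 (negative ⇒ clockwise traversal).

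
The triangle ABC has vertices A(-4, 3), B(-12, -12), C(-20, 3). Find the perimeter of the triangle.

50

|AB| = √((-8)² + (-15)²) = √289 = 17
|BC| = √((-8)² + (15)²) = √289 = 17
|CA| = √((16)² + (0)²) = √256 = 16
Perimeter = 17 + 17 + 16 = 50.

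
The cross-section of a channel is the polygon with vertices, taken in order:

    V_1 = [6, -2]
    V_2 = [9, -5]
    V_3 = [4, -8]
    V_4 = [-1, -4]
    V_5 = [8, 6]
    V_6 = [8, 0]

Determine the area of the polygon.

Σ = (-12) + (-52) + (-24) + (26) + (-48) + (-16) = -126
Area = |Σ|/2 = 63.

63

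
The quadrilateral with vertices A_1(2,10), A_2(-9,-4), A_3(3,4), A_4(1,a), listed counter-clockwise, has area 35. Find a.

6

Write out the shoelace sum; only the two edges meeting at A_4 involve a:
2·Area = [(3·a − 1·4) + (1·10 − 2·a)] + 58
       = 1·a + 64 = 70
⇒ a = 6.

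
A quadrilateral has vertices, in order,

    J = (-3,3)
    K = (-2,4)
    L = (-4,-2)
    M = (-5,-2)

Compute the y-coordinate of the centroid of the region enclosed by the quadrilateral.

5/9

Apply the shoelace (surveyor's) formula. First the cross-terms c_i = x_i·y_{i+1} − x_{i+1}·y_i:
  -6, 20, -2, -21  ⇒  2A = -9, A = -4.5.
Then Σ (y_i + y_{i+1})·c_i = -15, so ȳ = -15 / (6·(-4.5)) = 5/9.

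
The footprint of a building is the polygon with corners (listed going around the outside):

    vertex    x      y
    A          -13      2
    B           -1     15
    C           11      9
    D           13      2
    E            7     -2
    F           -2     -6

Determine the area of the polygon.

315

Apply Gauss's area formula: 2A = Σ (x_i·y_{i+1} − x_{i+1}·y_i), indices taken mod 6.
Σ = (-193) + (-174) + (-95) + (-40) + (-46) + (-82) = -630
Area = |Σ|/2 = 315.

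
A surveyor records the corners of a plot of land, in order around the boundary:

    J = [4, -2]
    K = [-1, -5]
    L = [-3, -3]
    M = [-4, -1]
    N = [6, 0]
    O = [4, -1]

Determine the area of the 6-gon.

23.5

Cross-terms: -22, -12, -9, 6, -6, -4  ⇒  Σ = -47
Area = |Σ|/2 = 23.5.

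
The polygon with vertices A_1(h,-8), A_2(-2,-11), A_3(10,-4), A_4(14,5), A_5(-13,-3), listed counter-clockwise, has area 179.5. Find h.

-3

The doubled signed area Σ (x_i y_{i+1} − x_{i+1} y_i) is linear in h.
With h=0 it equals 335; the coefficient of h is -8 (from the two edges through A_1).
So -8·h + 335 = 2·179.5 = 359 ⇒ h = -3.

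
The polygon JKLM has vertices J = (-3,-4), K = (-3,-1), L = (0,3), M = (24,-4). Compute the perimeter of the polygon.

60

|JK| = √((0)² + (3)²) = √9 = 3
|KL| = √((3)² + (4)²) = √25 = 5
|LM| = √((24)² + (-7)²) = √625 = 25
|MJ| = √((-27)² + (0)²) = √729 = 27
Perimeter = 3 + 5 + 25 + 27 = 60.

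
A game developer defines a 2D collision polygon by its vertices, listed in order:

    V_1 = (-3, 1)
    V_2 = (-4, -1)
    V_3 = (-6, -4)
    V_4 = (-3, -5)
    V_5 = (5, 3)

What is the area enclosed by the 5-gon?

32.5

Apply the shoelace (surveyor's) formula: 2A = Σ (x_i·y_{i+1} − x_{i+1}·y_i), indices taken mod 5.
Cross-terms: 7, 10, 18, 16, 14  ⇒  Σ = 65
Area = |Σ|/2 = 32.5.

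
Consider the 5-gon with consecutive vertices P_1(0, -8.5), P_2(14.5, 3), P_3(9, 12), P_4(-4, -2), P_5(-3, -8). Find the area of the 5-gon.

175.875

Apply the shoelace formula: 2A = Σ (x_i·y_{i+1} − x_{i+1}·y_i), indices taken mod 5.
Σ = (123.25) + (147) + (30) + (26) + (25.5) = 351.75
Area = |Σ|/2 = 175.875.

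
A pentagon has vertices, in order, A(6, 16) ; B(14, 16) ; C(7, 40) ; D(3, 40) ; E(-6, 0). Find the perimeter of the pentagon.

|AB| = √((8)² + (0)²) = √64 = 8
|BC| = √((-7)² + (24)²) = √625 = 25
|CD| = √((-4)² + (0)²) = √16 = 4
|DE| = √((-9)² + (-40)²) = √1681 = 41
|EA| = √((12)² + (16)²) = √400 = 20
Perimeter = 8 + 25 + 4 + 41 + 20 = 98.

98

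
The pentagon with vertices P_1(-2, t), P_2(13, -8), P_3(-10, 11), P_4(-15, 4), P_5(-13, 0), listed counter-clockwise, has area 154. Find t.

Write out the shoelace sum; only the two edges meeting at P_1 involve t:
2·Area = [((-13)·t − (-2)·0) + ((-2)·(-8) − 13·t)] + 240
       = -26·t + 256 = 308
⇒ t = -2.

-2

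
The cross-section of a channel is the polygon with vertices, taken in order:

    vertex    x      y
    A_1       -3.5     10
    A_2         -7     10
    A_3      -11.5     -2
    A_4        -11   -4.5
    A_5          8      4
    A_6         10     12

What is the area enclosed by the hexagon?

191.875

Apply the shoelace formula: 2A = Σ (x_i·y_{i+1} − x_{i+1}·y_i), indices taken mod 6.
Cross-terms: 35, 129, 29.75, -8, 56, 142  ⇒  Σ = 383.75
Area = |Σ|/2 = 191.875.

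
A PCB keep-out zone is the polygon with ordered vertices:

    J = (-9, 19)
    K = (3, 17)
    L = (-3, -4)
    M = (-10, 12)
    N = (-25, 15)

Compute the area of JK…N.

218.5

Apply the shoelace (surveyor's) formula: 2A = Σ (x_i·y_{i+1} − x_{i+1}·y_i), indices taken mod 5.
Σ = (-210) + (39) + (-76) + (150) + (-340) = -437
Area = |Σ|/2 = 218.5.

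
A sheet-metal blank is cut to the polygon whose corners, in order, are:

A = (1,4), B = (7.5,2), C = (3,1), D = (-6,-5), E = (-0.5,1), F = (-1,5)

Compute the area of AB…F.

Σ = (-28) + (1.5) + (-9) + (-8.5) + (-1.5) + (-9) = -54.5
Area = |Σ|/2 = 27.25.

27.25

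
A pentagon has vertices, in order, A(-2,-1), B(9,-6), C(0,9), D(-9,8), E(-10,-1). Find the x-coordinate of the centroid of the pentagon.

-41/21

Apply the shoelace (surveyor's) formula. First the cross-terms c_i = x_i·y_{i+1} − x_{i+1}·y_i:
  21, 81, 81, 89, 8  ⇒  2A = 280, A = 140.
Then Σ (x_i + x_{i+1})·c_i = -1640, so x̄ = -1640 / (6·140) = -41/21.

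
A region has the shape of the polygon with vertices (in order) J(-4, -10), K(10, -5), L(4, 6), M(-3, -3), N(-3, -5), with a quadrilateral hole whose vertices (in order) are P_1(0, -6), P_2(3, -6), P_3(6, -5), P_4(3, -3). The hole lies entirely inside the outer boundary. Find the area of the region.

102

Outer boundary:
Apply Gauss's area formula: 2A = Σ (x_i·y_{i+1} − x_{i+1}·y_i), indices taken mod 5.
Σ = (120) + (80) + (6) + (6) + (10) = 222
Area = |Σ|/2 = 111.
Hole:
Apply Gauss's area formula: 2A = Σ (x_i·y_{i+1} − x_{i+1}·y_i), indices taken mod 4.
P_1→P_2: (0)(-6) − (3)(-6) = 18
P_2→P_3: (3)(-5) − (6)(-6) = 21
P_3→P_4: (6)(-3) − (3)(-5) = -3
P_4→P_1: (3)(-6) − (0)(-3) = -18
Σ = 18
Area = |Σ|/2 = 9.
Net area = 111 − 9 = 102.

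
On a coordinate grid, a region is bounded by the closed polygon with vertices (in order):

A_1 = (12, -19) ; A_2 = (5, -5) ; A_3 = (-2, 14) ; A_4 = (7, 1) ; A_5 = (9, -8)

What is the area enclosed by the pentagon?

A_1→A_2: (12)(-5) − (5)(-19) = 35
A_2→A_3: (5)(14) − (-2)(-5) = 60
A_3→A_4: (-2)(1) − (7)(14) = -100
A_4→A_5: (7)(-8) − (9)(1) = -65
A_5→A_1: (9)(-19) − (12)(-8) = -75
Σ = -145
Area = |Σ|/2 = 72.5.

72.5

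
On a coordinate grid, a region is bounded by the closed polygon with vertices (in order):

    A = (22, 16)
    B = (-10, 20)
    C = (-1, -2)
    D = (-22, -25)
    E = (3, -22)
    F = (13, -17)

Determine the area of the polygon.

Apply the shoelace (surveyor's) formula: 2A = Σ (x_i·y_{i+1} − x_{i+1}·y_i), indices taken mod 6.
Σ = (600) + (40) + (-19) + (559) + (235) + (582) = 1997
Area = |Σ|/2 = 998.5.

998.5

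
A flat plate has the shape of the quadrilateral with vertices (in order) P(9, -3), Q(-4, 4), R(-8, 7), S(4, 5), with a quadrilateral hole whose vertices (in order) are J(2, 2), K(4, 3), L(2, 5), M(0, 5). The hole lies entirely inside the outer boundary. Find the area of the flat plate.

Outer boundary:
Σ = (24) + (4) + (-68) + (-57) = -97
Area = |Σ|/2 = 48.5.
Hole:
Apply Gauss's area formula: 2A = Σ (x_i·y_{i+1} − x_{i+1}·y_i), indices taken mod 4.
Σ = (-2) + (14) + (10) + (-10) = 12
Area = |Σ|/2 = 6.
Net area = 48.5 − 6 = 42.5.

42.5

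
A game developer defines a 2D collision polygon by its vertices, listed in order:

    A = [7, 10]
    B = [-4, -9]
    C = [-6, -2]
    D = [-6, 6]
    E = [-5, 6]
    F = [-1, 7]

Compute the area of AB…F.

105.5

Apply the shoelace (surveyor's) formula: 2A = Σ (x_i·y_{i+1} − x_{i+1}·y_i), indices taken mod 6.
Σ = (-23) + (-46) + (-48) + (-6) + (-29) + (-59) = -211
Area = |Σ|/2 = 105.5.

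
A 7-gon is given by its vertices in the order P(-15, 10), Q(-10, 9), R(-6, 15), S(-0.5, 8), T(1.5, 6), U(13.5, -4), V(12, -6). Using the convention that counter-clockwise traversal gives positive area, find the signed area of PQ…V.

Cross-terms: -35, -96, -40.5, -15, -87, -33, 30  ⇒  Σ = -276.5
Signed area = Σ/2 = -138.25 (negative ⇒ clockwise traversal).

-138.25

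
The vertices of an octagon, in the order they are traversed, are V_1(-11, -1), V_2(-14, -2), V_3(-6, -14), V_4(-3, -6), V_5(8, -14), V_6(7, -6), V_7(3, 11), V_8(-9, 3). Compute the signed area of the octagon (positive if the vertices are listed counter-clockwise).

285.5

Σ = (8) + (184) + (-6) + (90) + (50) + (95) + (108) + (42) = 571
Signed area = Σ/2 = 285.5 (positive ⇒ counter-clockwise traversal).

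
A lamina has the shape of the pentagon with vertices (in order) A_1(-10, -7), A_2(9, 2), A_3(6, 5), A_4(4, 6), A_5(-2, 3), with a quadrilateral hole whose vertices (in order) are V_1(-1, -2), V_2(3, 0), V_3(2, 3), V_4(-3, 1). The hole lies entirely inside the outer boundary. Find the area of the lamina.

Outer boundary:
Apply the shoelace formula: 2A = Σ (x_i·y_{i+1} − x_{i+1}·y_i), indices taken mod 5.
A_1→A_2: (-10)(2) − (9)(-7) = 43
A_2→A_3: (9)(5) − (6)(2) = 33
A_3→A_4: (6)(6) − (4)(5) = 16
A_4→A_5: (4)(3) − (-2)(6) = 24
A_5→A_1: (-2)(-7) − (-10)(3) = 44
Σ = 160
Area = |Σ|/2 = 80.
Hole:
Apply the shoelace formula: 2A = Σ (x_i·y_{i+1} − x_{i+1}·y_i), indices taken mod 4.
Σ = (6) + (9) + (11) + (7) = 33
Area = |Σ|/2 = 16.5.
Net area = 80 − 16.5 = 63.5.

63.5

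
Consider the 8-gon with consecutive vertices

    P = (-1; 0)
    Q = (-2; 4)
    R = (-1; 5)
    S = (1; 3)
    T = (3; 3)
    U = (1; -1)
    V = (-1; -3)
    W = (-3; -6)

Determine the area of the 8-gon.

21.5

Apply the shoelace (surveyor's) formula: 2A = Σ (x_i·y_{i+1} − x_{i+1}·y_i), indices taken mod 8.
Σ = (-4) + (-6) + (-8) + (-6) + (-6) + (-4) + (-3) + (-6) = -43
Area = |Σ|/2 = 21.5.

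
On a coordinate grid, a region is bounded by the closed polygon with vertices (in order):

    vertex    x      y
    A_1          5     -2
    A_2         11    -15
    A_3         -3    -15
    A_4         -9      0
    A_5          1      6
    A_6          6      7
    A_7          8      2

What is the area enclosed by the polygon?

Apply the surveyor's formula: 2A = Σ (x_i·y_{i+1} − x_{i+1}·y_i), indices taken mod 7.
Σ = (-53) + (-210) + (-135) + (-54) + (-29) + (-44) + (-26) = -551
Area = |Σ|/2 = 275.5.

275.5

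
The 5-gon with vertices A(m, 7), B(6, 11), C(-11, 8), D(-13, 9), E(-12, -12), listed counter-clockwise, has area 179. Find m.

2

Write out the shoelace sum; only the two edges meeting at A involve m:
2·Area = [((-12)·7 − m·(-12)) + (m·11 − 6·7)] + 438
       = 23·m + 312 = 358
⇒ m = 2.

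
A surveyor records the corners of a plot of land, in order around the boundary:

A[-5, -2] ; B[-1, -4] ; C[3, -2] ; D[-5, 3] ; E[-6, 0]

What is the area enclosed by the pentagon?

Cross-terms: 18, 14, -1, 18, 12  ⇒  Σ = 61
Area = |Σ|/2 = 30.5.

30.5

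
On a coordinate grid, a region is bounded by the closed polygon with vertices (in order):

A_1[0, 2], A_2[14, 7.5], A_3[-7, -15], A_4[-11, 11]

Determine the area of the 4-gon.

Σ = (-28) + (-157.5) + (-242) + (-22) = -449.5
Area = |Σ|/2 = 224.75.

224.75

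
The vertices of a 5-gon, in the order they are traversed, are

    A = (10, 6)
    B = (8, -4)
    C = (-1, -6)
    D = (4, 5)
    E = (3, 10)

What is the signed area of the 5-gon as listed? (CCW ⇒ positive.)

-89

Apply the shoelace (surveyor's) formula: 2A = Σ (x_i·y_{i+1} − x_{i+1}·y_i), indices taken mod 5.
Σ = (-88) + (-52) + (19) + (25) + (-82) = -178
Signed area = Σ/2 = -89 (negative ⇒ clockwise traversal).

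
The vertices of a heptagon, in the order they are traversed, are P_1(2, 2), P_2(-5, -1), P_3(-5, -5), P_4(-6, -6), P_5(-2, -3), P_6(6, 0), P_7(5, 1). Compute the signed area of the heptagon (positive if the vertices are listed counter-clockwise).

Apply Gauss's area formula: 2A = Σ (x_i·y_{i+1} − x_{i+1}·y_i), indices taken mod 7.
Cross-terms: 8, 20, 0, 6, 18, 6, 8  ⇒  Σ = 66
Signed area = Σ/2 = 33 (positive ⇒ counter-clockwise traversal).

33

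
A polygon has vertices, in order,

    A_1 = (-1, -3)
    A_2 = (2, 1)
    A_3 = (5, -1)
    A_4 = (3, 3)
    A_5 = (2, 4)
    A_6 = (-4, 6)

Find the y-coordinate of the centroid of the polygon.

Apply the shoelace (surveyor's) formula. First the cross-terms c_i = x_i·y_{i+1} − x_{i+1}·y_i:
  5, -7, 18, 6, 28, 18  ⇒  2A = 68, A = 34.
Then Σ (y_i + y_{i+1})·c_i = 402, so ȳ = 402 / (6·34) = 67/34.

67/34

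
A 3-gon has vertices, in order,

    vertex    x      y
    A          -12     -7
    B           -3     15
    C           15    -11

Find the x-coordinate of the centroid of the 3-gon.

0

Apply the shoelace formula. First the cross-terms c_i = x_i·y_{i+1} − x_{i+1}·y_i:
  -201, -192, -237  ⇒  2A = -630, A = -315.
Then Σ (x_i + x_{i+1})·c_i = 0, so x̄ = 0 / (6·(-315)) = 0.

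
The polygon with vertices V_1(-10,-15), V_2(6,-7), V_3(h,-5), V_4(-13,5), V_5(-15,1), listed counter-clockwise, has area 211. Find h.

Write out the shoelace sum; only the two edges meeting at V_3 involve h:
2·Area = [(6·(-5) − h·(-7)) + (h·5 − (-13)·(-5))] + 457
       = 12·h + 362 = 422
⇒ h = 5.

5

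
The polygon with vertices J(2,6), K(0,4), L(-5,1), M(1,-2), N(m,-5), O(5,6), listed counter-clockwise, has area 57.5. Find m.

5

Write out the shoelace sum; only the two edges meeting at N involve m:
2·Area = [(1·(-5) − m·(-2)) + (m·6 − 5·(-5))] + 55
       = 8·m + 75 = 115
⇒ m = 5.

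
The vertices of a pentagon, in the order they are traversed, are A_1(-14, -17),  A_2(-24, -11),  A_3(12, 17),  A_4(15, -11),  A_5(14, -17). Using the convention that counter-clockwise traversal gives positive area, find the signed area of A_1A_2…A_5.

A_1→A_2: (-14)(-11) − (-24)(-17) = -254
A_2→A_3: (-24)(17) − (12)(-11) = -276
A_3→A_4: (12)(-11) − (15)(17) = -387
A_4→A_5: (15)(-17) − (14)(-11) = -101
A_5→A_1: (14)(-17) − (-14)(-17) = -476
Σ = -1494
Signed area = Σ/2 = -747 (negative ⇒ clockwise traversal).

-747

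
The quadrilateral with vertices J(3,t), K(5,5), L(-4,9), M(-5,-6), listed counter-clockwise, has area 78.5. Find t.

The doubled signed area Σ (x_i y_{i+1} − x_{i+1} y_i) is linear in t.
With t=0 it equals 167; the coefficient of t is -10 (from the two edges through J).
So -10·t + 167 = 2·78.5 = 157 ⇒ t = 1.

1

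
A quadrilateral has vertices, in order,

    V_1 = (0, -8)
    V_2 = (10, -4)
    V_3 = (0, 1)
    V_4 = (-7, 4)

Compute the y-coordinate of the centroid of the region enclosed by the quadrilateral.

Apply the surveyor's formula. First the cross-terms c_i = x_i·y_{i+1} − x_{i+1}·y_i:
  80, 10, 7, 56  ⇒  2A = 153, A = 76.5.
Then Σ (y_i + y_{i+1})·c_i = -1179, so ȳ = -1179 / (6·76.5) = -131/51.

-131/51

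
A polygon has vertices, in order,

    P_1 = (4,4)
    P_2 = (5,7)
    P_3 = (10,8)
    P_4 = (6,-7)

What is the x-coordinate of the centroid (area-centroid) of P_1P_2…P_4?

Apply Gauss's area formula. First the cross-terms c_i = x_i·y_{i+1} − x_{i+1}·y_i:
  8, -30, -118, 52  ⇒  2A = -88, A = -44.
Then Σ (x_i + x_{i+1})·c_i = -1746, so x̄ = -1746 / (6·(-44)) = 291/44.

291/44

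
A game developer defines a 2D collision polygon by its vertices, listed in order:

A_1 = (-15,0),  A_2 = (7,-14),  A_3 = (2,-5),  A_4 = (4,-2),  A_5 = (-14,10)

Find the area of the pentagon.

190.5

Cross-terms: 210, -7, 16, 12, 150  ⇒  Σ = 381
Area = |Σ|/2 = 190.5.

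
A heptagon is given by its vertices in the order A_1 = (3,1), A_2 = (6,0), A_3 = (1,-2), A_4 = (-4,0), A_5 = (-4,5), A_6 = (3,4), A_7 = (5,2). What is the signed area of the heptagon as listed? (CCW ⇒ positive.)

-46

Cross-terms: -6, -12, -8, -20, -31, -14, -1  ⇒  Σ = -92
Signed area = Σ/2 = -46 (negative ⇒ clockwise traversal).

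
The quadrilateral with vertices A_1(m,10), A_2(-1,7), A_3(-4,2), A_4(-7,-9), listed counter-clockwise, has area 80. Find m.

9

Write out the shoelace sum; only the two edges meeting at A_1 involve m:
2·Area = [((-7)·10 − m·(-9)) + (m·7 − (-1)·10)] + 76
       = 16·m + 16 = 160
⇒ m = 9.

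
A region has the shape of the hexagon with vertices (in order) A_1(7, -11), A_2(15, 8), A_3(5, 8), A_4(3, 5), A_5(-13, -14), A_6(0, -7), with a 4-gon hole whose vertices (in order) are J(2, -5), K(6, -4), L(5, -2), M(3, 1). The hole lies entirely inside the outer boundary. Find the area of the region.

Outer boundary:
A_1→A_2: (7)(8) − (15)(-11) = 221
A_2→A_3: (15)(8) − (5)(8) = 80
A_3→A_4: (5)(5) − (3)(8) = 1
A_4→A_5: (3)(-14) − (-13)(5) = 23
A_5→A_6: (-13)(-7) − (0)(-14) = 91
A_6→A_1: (0)(-11) − (7)(-7) = 49
Σ = 465
Area = |Σ|/2 = 232.5.
Hole:
J→K: (2)(-4) − (6)(-5) = 22
K→L: (6)(-2) − (5)(-4) = 8
L→M: (5)(1) − (3)(-2) = 11
M→J: (3)(-5) − (2)(1) = -17
Σ = 24
Area = |Σ|/2 = 12.
Net area = 232.5 − 12 = 220.5.

220.5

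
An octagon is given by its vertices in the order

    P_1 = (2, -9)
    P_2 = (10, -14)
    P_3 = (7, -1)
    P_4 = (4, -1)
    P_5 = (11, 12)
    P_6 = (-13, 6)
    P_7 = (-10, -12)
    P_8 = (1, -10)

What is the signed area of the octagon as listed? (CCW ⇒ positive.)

383.5

Apply the surveyor's formula: 2A = Σ (x_i·y_{i+1} − x_{i+1}·y_i), indices taken mod 8.
Σ = (62) + (88) + (-3) + (59) + (222) + (216) + (112) + (11) = 767
Signed area = Σ/2 = 383.5 (positive ⇒ counter-clockwise traversal).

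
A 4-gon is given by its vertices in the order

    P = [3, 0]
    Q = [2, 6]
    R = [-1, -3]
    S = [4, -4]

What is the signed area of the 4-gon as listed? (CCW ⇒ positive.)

P→Q: (3)(6) − (2)(0) = 18
Q→R: (2)(-3) − (-1)(6) = 0
R→S: (-1)(-4) − (4)(-3) = 16
S→P: (4)(0) − (3)(-4) = 12
Σ = 46
Signed area = Σ/2 = 23 (positive ⇒ counter-clockwise traversal).

23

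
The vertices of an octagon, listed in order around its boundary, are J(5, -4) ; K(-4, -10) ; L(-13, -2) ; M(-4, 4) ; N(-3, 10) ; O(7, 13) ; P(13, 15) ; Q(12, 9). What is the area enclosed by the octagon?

Apply Gauss's area formula: 2A = Σ (x_i·y_{i+1} − x_{i+1}·y_i), indices taken mod 8.
Σ = (-66) + (-122) + (-60) + (-28) + (-109) + (-64) + (-63) + (-93) = -605
Area = |Σ|/2 = 302.5.

302.5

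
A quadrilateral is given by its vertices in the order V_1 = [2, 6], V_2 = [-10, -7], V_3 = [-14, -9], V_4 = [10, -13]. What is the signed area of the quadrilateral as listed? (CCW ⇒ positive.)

Apply the shoelace formula: 2A = Σ (x_i·y_{i+1} − x_{i+1}·y_i), indices taken mod 4.
V_1→V_2: (2)(-7) − (-10)(6) = 46
V_2→V_3: (-10)(-9) − (-14)(-7) = -8
V_3→V_4: (-14)(-13) − (10)(-9) = 272
V_4→V_1: (10)(6) − (2)(-13) = 86
Σ = 396
Signed area = Σ/2 = 198 (positive ⇒ counter-clockwise traversal).

198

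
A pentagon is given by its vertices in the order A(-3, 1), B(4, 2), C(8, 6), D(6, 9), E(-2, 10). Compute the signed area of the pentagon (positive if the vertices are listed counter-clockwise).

70

Apply the surveyor's formula: 2A = Σ (x_i·y_{i+1} − x_{i+1}·y_i), indices taken mod 5.
A→B: (-3)(2) − (4)(1) = -10
B→C: (4)(6) − (8)(2) = 8
C→D: (8)(9) − (6)(6) = 36
D→E: (6)(10) − (-2)(9) = 78
E→A: (-2)(1) − (-3)(10) = 28
Σ = 140
Signed area = Σ/2 = 70 (positive ⇒ counter-clockwise traversal).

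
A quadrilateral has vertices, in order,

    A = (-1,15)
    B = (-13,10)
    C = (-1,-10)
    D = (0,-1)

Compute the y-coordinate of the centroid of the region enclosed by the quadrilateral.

Apply the shoelace formula. First the cross-terms c_i = x_i·y_{i+1} − x_{i+1}·y_i:
  185, 140, 1, -1  ⇒  2A = 325, A = 162.5.
Then Σ (y_i + y_{i+1})·c_i = 4600, so ȳ = 4600 / (6·162.5) = 184/39.

184/39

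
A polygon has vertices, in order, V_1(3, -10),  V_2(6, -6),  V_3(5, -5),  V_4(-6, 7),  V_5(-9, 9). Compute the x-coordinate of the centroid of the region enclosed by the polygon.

-20/51

Apply the shoelace formula. First the cross-terms c_i = x_i·y_{i+1} − x_{i+1}·y_i:
  42, 0, 5, 9, 63  ⇒  2A = 119, A = 59.5.
Then Σ (x_i + x_{i+1})·c_i = -140, so x̄ = -140 / (6·59.5) = -20/51.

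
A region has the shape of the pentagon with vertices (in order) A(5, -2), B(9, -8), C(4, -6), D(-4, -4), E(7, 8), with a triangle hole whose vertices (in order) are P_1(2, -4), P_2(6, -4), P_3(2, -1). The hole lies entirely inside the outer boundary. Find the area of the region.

Outer boundary:
Σ = (-22) + (-22) + (-40) + (-4) + (-54) = -142
Area = |Σ|/2 = 71.
Hole:
Cross-terms: 16, 2, -6  ⇒  Σ = 12
Area = |Σ|/2 = 6.
Net area = 71 − 6 = 65.

65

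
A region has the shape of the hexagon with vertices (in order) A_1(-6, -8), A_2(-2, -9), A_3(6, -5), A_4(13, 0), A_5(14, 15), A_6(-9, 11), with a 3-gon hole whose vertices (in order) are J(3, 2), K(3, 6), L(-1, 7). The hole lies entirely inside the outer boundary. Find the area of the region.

386.5

Outer boundary:
Σ = (38) + (64) + (65) + (195) + (289) + (138) = 789
Area = |Σ|/2 = 394.5.
Hole:
Apply the shoelace formula: 2A = Σ (x_i·y_{i+1} − x_{i+1}·y_i), indices taken mod 3.
J→K: (3)(6) − (3)(2) = 12
K→L: (3)(7) − (-1)(6) = 27
L→J: (-1)(2) − (3)(7) = -23
Σ = 16
Area = |Σ|/2 = 8.
Net area = 394.5 − 8 = 386.5.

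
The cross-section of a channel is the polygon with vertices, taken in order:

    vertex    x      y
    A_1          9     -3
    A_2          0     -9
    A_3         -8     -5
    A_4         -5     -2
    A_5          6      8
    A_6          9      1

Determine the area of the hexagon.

146

Σ = (-81) + (-72) + (-9) + (-28) + (-66) + (-36) = -292
Area = |Σ|/2 = 146.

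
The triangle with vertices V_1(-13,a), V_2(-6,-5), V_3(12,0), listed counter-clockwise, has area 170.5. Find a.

The doubled signed area Σ (x_i y_{i+1} − x_{i+1} y_i) is linear in a.
With a=0 it equals 125; the coefficient of a is 18 (from the two edges through V_1).
So 18·a + 125 = 2·170.5 = 341 ⇒ a = 12.

12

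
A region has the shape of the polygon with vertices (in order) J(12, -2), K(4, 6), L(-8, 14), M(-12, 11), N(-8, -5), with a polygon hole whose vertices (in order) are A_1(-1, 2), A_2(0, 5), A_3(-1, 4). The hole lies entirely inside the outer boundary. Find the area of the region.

Outer boundary:
Apply the surveyor's formula: 2A = Σ (x_i·y_{i+1} − x_{i+1}·y_i), indices taken mod 5.
Cross-terms: 80, 104, 80, 148, 76  ⇒  Σ = 488
Area = |Σ|/2 = 244.
Hole:
A_1→A_2: (-1)(5) − (0)(2) = -5
A_2→A_3: (0)(4) − (-1)(5) = 5
A_3→A_1: (-1)(2) − (-1)(4) = 2
Σ = 2
Area = |Σ|/2 = 1.
Net area = 244 − 1 = 243.

243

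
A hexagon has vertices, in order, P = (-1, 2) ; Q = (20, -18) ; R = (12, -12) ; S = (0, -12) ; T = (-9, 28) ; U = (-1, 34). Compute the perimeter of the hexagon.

|PQ| = √((21)² + (-20)²) = √841 = 29
|QR| = √((-8)² + (6)²) = √100 = 10
|RS| = √((-12)² + (0)²) = √144 = 12
|ST| = √((-9)² + (40)²) = √1681 = 41
|TU| = √((8)² + (6)²) = √100 = 10
|UP| = √((0)² + (-32)²) = √1024 = 32
Perimeter = 29 + 10 + 12 + 41 + 10 + 32 = 134.

134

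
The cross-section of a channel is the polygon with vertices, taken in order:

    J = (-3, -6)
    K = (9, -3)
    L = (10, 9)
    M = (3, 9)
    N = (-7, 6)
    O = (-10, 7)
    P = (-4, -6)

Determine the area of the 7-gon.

211.5

Σ = (63) + (111) + (63) + (81) + (11) + (88) + (6) = 423
Area = |Σ|/2 = 211.5.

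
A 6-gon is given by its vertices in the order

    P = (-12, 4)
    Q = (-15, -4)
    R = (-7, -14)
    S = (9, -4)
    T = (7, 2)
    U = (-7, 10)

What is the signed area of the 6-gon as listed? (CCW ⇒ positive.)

P→Q: (-12)(-4) − (-15)(4) = 108
Q→R: (-15)(-14) − (-7)(-4) = 182
R→S: (-7)(-4) − (9)(-14) = 154
S→T: (9)(2) − (7)(-4) = 46
T→U: (7)(10) − (-7)(2) = 84
U→P: (-7)(4) − (-12)(10) = 92
Σ = 666
Signed area = Σ/2 = 333 (positive ⇒ counter-clockwise traversal).

333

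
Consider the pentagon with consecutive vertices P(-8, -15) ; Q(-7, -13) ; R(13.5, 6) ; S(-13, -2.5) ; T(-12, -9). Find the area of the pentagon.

Apply Gauss's area formula: 2A = Σ (x_i·y_{i+1} − x_{i+1}·y_i), indices taken mod 5.
Σ = (-1) + (133.5) + (44.25) + (87) + (108) = 371.75
Area = |Σ|/2 = 185.875.

185.875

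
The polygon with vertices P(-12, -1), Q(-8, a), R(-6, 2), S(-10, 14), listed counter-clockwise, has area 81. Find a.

-12

The doubled signed area Σ (x_i y_{i+1} − x_{i+1} y_i) is linear in a.
With a=0 it equals 90; the coefficient of a is -6 (from the two edges through Q).
So -6·a + 90 = 2·81 = 162 ⇒ a = -12.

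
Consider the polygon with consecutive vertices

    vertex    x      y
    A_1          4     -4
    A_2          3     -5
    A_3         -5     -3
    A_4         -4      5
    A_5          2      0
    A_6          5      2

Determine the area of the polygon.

56.5

Apply the shoelace formula: 2A = Σ (x_i·y_{i+1} − x_{i+1}·y_i), indices taken mod 6.
Σ = (-8) + (-34) + (-37) + (-10) + (4) + (-28) = -113
Area = |Σ|/2 = 56.5.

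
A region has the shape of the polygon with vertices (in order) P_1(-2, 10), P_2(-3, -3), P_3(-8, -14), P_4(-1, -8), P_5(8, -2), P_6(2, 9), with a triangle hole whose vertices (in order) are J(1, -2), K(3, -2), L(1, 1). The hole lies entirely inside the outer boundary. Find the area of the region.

139

Outer boundary:
Apply the shoelace formula: 2A = Σ (x_i·y_{i+1} − x_{i+1}·y_i), indices taken mod 6.
Σ = (36) + (18) + (50) + (66) + (76) + (38) = 284
Area = |Σ|/2 = 142.
Hole:
Apply Gauss's area formula: 2A = Σ (x_i·y_{i+1} − x_{i+1}·y_i), indices taken mod 3.
J→K: (1)(-2) − (3)(-2) = 4
K→L: (3)(1) − (1)(-2) = 5
L→J: (1)(-2) − (1)(1) = -3
Σ = 6
Area = |Σ|/2 = 3.
Net area = 142 − 3 = 139.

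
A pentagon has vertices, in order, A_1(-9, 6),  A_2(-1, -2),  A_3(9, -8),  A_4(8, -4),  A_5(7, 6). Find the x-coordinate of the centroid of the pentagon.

Apply the surveyor's formula. First the cross-terms c_i = x_i·y_{i+1} − x_{i+1}·y_i:
  24, 26, 28, 76, 96  ⇒  2A = 250, A = 125.
Then Σ (x_i + x_{i+1})·c_i = 1392, so x̄ = 1392 / (6·125) = 1.856.

1.856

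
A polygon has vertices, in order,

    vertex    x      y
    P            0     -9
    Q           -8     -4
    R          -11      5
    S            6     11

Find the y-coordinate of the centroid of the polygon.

88/57

Apply the surveyor's formula. First the cross-terms c_i = x_i·y_{i+1} − x_{i+1}·y_i:
  -72, -84, -151, -54  ⇒  2A = -361, A = -180.5.
Then Σ (y_i + y_{i+1})·c_i = -1672, so ȳ = -1672 / (6·(-180.5)) = 88/57.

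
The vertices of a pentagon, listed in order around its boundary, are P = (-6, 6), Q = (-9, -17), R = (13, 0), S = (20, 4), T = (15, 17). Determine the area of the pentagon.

Apply Gauss's area formula: 2A = Σ (x_i·y_{i+1} − x_{i+1}·y_i), indices taken mod 5.
Σ = (156) + (221) + (52) + (280) + (192) = 901
Area = |Σ|/2 = 450.5.

450.5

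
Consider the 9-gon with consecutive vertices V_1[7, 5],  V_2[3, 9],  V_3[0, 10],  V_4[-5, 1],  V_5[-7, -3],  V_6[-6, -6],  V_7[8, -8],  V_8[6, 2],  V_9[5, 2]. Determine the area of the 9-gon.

173.5

V_1→V_2: (7)(9) − (3)(5) = 48
V_2→V_3: (3)(10) − (0)(9) = 30
V_3→V_4: (0)(1) − (-5)(10) = 50
V_4→V_5: (-5)(-3) − (-7)(1) = 22
V_5→V_6: (-7)(-6) − (-6)(-3) = 24
V_6→V_7: (-6)(-8) − (8)(-6) = 96
V_7→V_8: (8)(2) − (6)(-8) = 64
V_8→V_9: (6)(2) − (5)(2) = 2
V_9→V_1: (5)(5) − (7)(2) = 11
Σ = 347
Area = |Σ|/2 = 173.5.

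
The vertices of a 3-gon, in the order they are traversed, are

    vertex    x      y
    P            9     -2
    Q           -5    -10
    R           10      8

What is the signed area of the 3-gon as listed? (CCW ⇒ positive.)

P→Q: (9)(-10) − (-5)(-2) = -100
Q→R: (-5)(8) − (10)(-10) = 60
R→P: (10)(-2) − (9)(8) = -92
Σ = -132
Signed area = Σ/2 = -66 (negative ⇒ clockwise traversal).

-66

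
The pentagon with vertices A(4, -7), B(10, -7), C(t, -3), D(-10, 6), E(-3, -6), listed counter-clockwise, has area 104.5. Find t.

8

The doubled signed area Σ (x_i y_{i+1} − x_{i+1} y_i) is linear in t.
With t=0 it equals 105; the coefficient of t is 13 (from the two edges through C).
So 13·t + 105 = 2·104.5 = 209 ⇒ t = 8.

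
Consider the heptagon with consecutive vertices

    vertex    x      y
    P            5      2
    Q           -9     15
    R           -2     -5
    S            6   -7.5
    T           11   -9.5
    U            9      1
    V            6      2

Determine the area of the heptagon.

Apply the shoelace (surveyor's) formula: 2A = Σ (x_i·y_{i+1} − x_{i+1}·y_i), indices taken mod 7.
Cross-terms: 93, 75, 45, 25.5, 96.5, 12, 2  ⇒  Σ = 349
Area = |Σ|/2 = 174.5.

174.5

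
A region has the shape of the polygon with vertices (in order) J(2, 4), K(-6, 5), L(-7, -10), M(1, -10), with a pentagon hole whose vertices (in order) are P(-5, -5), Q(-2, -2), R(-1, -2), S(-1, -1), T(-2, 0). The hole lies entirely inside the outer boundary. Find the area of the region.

Outer boundary:
Σ = (34) + (95) + (80) + (24) = 233
Area = |Σ|/2 = 116.5.
Hole:
Apply Gauss's area formula: 2A = Σ (x_i·y_{i+1} − x_{i+1}·y_i), indices taken mod 5.
Σ = (0) + (2) + (-1) + (-2) + (10) = 9
Area = |Σ|/2 = 4.5.
Net area = 116.5 − 4.5 = 112.

112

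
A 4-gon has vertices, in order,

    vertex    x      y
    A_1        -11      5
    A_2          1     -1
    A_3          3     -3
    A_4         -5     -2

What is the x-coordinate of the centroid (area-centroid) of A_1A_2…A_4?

Apply Gauss's area formula. First the cross-terms c_i = x_i·y_{i+1} − x_{i+1}·y_i:
  6, 0, -21, -47  ⇒  2A = -62, A = -31.
Then Σ (x_i + x_{i+1})·c_i = 734, so x̄ = 734 / (6·(-31)) = -367/93.

-367/93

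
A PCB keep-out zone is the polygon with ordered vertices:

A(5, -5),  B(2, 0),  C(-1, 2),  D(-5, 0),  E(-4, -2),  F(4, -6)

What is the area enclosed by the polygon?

38

Apply the surveyor's formula: 2A = Σ (x_i·y_{i+1} − x_{i+1}·y_i), indices taken mod 6.
Σ = (10) + (4) + (10) + (10) + (32) + (10) = 76
Area = |Σ|/2 = 38.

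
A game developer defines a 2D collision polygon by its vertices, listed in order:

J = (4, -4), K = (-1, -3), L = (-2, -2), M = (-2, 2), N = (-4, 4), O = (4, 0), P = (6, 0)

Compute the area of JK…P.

Σ = (-16) + (-4) + (-8) + (0) + (-16) + (0) + (-24) = -68
Area = |Σ|/2 = 34.

34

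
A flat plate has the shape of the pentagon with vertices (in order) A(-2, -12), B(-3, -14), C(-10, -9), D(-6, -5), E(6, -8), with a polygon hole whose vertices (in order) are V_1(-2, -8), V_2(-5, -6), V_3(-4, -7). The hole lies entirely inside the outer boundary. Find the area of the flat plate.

Outer boundary:
Apply the surveyor's formula: 2A = Σ (x_i·y_{i+1} − x_{i+1}·y_i), indices taken mod 5.
A→B: (-2)(-14) − (-3)(-12) = -8
B→C: (-3)(-9) − (-10)(-14) = -113
C→D: (-10)(-5) − (-6)(-9) = -4
D→E: (-6)(-8) − (6)(-5) = 78
E→A: (6)(-12) − (-2)(-8) = -88
Σ = -135
Area = |Σ|/2 = 67.5.
Hole:
Σ = (-28) + (11) + (18) = 1
Area = |Σ|/2 = 0.5.
Net area = 67.5 − 0.5 = 67.

67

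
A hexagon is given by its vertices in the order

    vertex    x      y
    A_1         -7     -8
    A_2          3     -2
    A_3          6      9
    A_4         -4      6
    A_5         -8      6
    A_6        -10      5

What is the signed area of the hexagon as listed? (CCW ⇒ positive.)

Apply the shoelace (surveyor's) formula: 2A = Σ (x_i·y_{i+1} − x_{i+1}·y_i), indices taken mod 6.
Cross-terms: 38, 39, 72, 24, 20, 115  ⇒  Σ = 308
Signed area = Σ/2 = 154 (positive ⇒ counter-clockwise traversal).

154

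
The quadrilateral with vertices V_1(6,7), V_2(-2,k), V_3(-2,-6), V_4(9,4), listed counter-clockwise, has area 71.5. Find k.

The doubled signed area Σ (x_i y_{i+1} − x_{i+1} y_i) is linear in k.
With k=0 it equals 111; the coefficient of k is 8 (from the two edges through V_2).
So 8·k + 111 = 2·71.5 = 143 ⇒ k = 4.

4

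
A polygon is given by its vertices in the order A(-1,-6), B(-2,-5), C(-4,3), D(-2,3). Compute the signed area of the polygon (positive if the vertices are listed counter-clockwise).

Σ = (-7) + (-26) + (-6) + (15) = -24
Signed area = Σ/2 = -12 (negative ⇒ clockwise traversal).

-12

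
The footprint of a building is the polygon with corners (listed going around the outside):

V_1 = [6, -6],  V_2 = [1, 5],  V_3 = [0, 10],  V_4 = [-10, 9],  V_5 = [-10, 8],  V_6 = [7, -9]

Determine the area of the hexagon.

Apply the shoelace formula: 2A = Σ (x_i·y_{i+1} − x_{i+1}·y_i), indices taken mod 6.
Σ = (36) + (10) + (100) + (10) + (34) + (12) = 202
Area = |Σ|/2 = 101.

101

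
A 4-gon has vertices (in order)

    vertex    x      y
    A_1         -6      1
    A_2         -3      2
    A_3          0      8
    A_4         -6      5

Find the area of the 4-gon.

Apply the shoelace formula: 2A = Σ (x_i·y_{i+1} − x_{i+1}·y_i), indices taken mod 4.
Cross-terms: -9, -24, 48, 24  ⇒  Σ = 39
Area = |Σ|/2 = 19.5.

19.5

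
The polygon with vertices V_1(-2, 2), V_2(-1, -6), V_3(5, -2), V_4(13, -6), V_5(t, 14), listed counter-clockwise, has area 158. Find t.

8

Write out the shoelace sum; only the two edges meeting at V_5 involve t:
2·Area = [(13·14 − t·(-6)) + (t·2 − (-2)·14)] + 42
       = 8·t + 252 = 316
⇒ t = 8.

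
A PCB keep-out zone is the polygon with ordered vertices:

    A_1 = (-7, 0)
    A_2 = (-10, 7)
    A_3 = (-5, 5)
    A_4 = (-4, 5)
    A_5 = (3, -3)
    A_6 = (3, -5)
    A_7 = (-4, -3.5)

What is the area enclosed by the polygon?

Σ = (-49) + (-15) + (-5) + (-3) + (-6) + (-30.5) + (-24.5) = -133
Area = |Σ|/2 = 66.5.

66.5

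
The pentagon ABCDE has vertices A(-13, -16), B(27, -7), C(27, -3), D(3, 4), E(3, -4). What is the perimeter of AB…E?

|AB| = √((40)² + (9)²) = √1681 = 41
|BC| = √((0)² + (4)²) = √16 = 4
|CD| = √((-24)² + (7)²) = √625 = 25
|DE| = √((0)² + (-8)²) = √64 = 8
|EA| = √((-16)² + (-12)²) = √400 = 20
Perimeter = 41 + 4 + 25 + 8 + 20 = 98.

98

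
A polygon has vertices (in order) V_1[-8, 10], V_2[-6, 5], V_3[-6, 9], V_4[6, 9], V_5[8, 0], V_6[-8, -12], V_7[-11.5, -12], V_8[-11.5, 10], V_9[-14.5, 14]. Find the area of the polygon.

Σ = (20) + (-24) + (-108) + (-72) + (-96) + (-42) + (-253) + (-16) + (-33) = -624
Area = |Σ|/2 = 312.

312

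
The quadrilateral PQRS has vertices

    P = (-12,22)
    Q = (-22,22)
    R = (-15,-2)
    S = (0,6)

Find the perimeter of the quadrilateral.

72

|PQ| = √((-10)² + (0)²) = √100 = 10
|QR| = √((7)² + (-24)²) = √625 = 25
|RS| = √((15)² + (8)²) = √289 = 17
|SP| = √((-12)² + (16)²) = √400 = 20
Perimeter = 10 + 25 + 17 + 20 = 72.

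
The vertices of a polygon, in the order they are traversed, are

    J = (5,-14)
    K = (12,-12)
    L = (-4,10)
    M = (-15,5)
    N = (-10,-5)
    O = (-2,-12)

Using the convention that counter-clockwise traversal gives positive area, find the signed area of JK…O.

J→K: (5)(-12) − (12)(-14) = 108
K→L: (12)(10) − (-4)(-12) = 72
L→M: (-4)(5) − (-15)(10) = 130
M→N: (-15)(-5) − (-10)(5) = 125
N→O: (-10)(-12) − (-2)(-5) = 110
O→J: (-2)(-14) − (5)(-12) = 88
Σ = 633
Signed area = Σ/2 = 316.5 (positive ⇒ counter-clockwise traversal).

316.5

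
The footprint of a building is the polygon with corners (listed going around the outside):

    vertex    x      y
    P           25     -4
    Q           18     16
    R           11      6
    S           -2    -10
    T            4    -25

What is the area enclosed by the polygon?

Apply the shoelace formula: 2A = Σ (x_i·y_{i+1} − x_{i+1}·y_i), indices taken mod 5.
Σ = (472) + (-68) + (-98) + (90) + (609) = 1005
Area = |Σ|/2 = 502.5.

502.5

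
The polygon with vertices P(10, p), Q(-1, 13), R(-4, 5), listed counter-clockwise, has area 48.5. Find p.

The doubled signed area Σ (x_i y_{i+1} − x_{i+1} y_i) is linear in p.
With p=0 it equals 127; the coefficient of p is -3 (from the two edges through P).
So -3·p + 127 = 2·48.5 = 97 ⇒ p = 10.

10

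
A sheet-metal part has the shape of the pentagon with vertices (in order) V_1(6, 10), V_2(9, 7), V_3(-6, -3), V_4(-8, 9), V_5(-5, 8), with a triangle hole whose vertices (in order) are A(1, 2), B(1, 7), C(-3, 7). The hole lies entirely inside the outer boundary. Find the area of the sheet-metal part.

104

Outer boundary:
V_1→V_2: (6)(7) − (9)(10) = -48
V_2→V_3: (9)(-3) − (-6)(7) = 15
V_3→V_4: (-6)(9) − (-8)(-3) = -78
V_4→V_5: (-8)(8) − (-5)(9) = -19
V_5→V_1: (-5)(10) − (6)(8) = -98
Σ = -228
Area = |Σ|/2 = 114.
Hole:
Apply the shoelace formula: 2A = Σ (x_i·y_{i+1} − x_{i+1}·y_i), indices taken mod 3.
Σ = (5) + (28) + (-13) = 20
Area = |Σ|/2 = 10.
Net area = 114 − 10 = 104.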